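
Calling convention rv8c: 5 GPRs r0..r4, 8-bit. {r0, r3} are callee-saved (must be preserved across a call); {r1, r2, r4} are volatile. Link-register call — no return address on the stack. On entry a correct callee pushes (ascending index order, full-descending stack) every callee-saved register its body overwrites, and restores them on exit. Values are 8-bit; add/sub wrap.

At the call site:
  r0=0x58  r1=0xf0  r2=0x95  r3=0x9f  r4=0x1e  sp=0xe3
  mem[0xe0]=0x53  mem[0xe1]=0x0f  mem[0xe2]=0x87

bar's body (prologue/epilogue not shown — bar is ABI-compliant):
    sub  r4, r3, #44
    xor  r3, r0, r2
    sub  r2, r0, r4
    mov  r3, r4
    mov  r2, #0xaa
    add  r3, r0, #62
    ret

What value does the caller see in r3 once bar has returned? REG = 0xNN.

REG = 0x9f

prologue: push r3 → mem[0xe2]=0x9f, sp=0xe2
body[0] sub  r4, r3, #44 → r4=0x73
body[1] xor  r3, r0, r2 → r3=0xcd
body[2] sub  r2, r0, r4 → r2=0xe5
body[3] mov  r3, r4 → r3=0x73
body[4] mov  r2, #0xaa → r2=0xaa
body[5] add  r3, r0, #62 → r3=0x96
epilogue: pop r3=0x9f, sp=0xe3
r3 is callee-saved → restored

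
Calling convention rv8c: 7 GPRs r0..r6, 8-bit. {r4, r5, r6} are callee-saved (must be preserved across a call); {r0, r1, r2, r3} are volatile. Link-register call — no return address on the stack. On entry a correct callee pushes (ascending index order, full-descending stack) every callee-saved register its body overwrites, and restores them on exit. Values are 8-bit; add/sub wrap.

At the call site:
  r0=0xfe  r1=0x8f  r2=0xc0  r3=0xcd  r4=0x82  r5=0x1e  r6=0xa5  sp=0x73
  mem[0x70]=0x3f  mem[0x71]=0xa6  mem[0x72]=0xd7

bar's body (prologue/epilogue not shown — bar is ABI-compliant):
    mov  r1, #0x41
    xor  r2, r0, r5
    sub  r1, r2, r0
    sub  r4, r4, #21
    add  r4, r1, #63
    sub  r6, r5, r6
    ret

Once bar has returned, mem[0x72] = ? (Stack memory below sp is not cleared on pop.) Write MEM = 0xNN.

MEM = 0x82

prologue: push r4 -> mem[0x72]=0x82, sp=0x72
prologue: push r6 -> mem[0x71]=0xa5, sp=0x71
body[0] mov  r1, #0x41 -> r1=0x41
body[1] xor  r2, r0, r5 -> r2=0xe0
body[2] sub  r1, r2, r0 -> r1=0xe2
body[3] sub  r4, r4, #21 -> r4=0x6d
body[4] add  r4, r1, #63 -> r4=0x21
body[5] sub  r6, r5, r6 -> r6=0x79
epilogue: pop r6=0xa5, sp=0x72
epilogue: pop r4=0x82, sp=0x73
prologue pushed ['r4', 'r6'] at ['0x72', '0x71']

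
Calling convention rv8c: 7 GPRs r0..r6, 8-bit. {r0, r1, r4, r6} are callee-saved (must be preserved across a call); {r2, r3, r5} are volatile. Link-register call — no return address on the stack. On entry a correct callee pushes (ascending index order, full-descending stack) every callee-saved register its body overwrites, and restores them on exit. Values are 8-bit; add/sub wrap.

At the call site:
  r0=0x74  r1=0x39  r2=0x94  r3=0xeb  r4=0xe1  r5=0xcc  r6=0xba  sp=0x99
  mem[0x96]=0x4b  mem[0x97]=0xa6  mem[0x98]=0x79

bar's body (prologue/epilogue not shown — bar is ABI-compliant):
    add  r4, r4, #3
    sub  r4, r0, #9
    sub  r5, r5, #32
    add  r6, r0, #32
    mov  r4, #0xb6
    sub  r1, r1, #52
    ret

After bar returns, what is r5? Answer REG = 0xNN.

REG = 0xac

prologue: push r1 -> mem[0x98]=0x39, sp=0x98
prologue: push r4 -> mem[0x97]=0xe1, sp=0x97
prologue: push r6 -> mem[0x96]=0xba, sp=0x96
body[0] add  r4, r4, #3 -> r4=0xe4
body[1] sub  r4, r0, #9 -> r4=0x6b
body[2] sub  r5, r5, #32 -> r5=0xac
body[3] add  r6, r0, #32 -> r6=0x94
body[4] mov  r4, #0xb6 -> r4=0xb6
body[5] sub  r1, r1, #52 -> r1=0x05
epilogue: pop r6=0xba, sp=0x97
epilogue: pop r4=0xe1, sp=0x98
epilogue: pop r1=0x39, sp=0x99
r5 is caller-saved -> body value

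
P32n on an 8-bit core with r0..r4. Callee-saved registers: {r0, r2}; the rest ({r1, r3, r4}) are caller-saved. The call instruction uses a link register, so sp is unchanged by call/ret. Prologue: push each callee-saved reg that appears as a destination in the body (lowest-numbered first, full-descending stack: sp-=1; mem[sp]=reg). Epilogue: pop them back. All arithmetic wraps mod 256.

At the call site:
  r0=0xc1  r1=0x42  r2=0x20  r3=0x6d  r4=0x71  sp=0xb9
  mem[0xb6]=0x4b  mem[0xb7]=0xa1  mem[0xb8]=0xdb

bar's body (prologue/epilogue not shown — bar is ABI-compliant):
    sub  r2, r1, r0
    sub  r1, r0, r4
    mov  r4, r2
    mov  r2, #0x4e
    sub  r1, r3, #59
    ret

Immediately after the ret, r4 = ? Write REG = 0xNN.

REG = 0x81

prologue: push r2 → mem[0xb8]=0x20, sp=0xb8
body[0] sub  r2, r1, r0 → r2=0x81
body[1] sub  r1, r0, r4 → r1=0x50
body[2] mov  r4, r2 → r4=0x81
body[3] mov  r2, #0x4e → r2=0x4e
body[4] sub  r1, r3, #59 → r1=0x32
epilogue: pop r2=0x20, sp=0xb9
r4 is caller-saved → body value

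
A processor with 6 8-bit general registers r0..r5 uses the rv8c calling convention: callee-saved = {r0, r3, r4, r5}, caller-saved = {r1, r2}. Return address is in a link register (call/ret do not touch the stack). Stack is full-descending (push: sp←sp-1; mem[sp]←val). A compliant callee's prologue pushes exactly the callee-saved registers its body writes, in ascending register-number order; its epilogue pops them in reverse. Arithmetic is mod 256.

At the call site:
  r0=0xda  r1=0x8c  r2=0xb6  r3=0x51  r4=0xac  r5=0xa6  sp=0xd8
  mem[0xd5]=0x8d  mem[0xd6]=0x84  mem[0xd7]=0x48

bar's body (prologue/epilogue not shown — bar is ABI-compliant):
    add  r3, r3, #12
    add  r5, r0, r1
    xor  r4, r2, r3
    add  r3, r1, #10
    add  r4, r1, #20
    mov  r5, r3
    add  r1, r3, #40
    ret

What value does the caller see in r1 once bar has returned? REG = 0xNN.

prologue: push r3 -> mem[0xd7]=0x51, sp=0xd7
prologue: push r4 -> mem[0xd6]=0xac, sp=0xd6
prologue: push r5 -> mem[0xd5]=0xa6, sp=0xd5
body[0] add  r3, r3, #12 -> r3=0x5d
body[1] add  r5, r0, r1 -> r5=0x66
body[2] xor  r4, r2, r3 -> r4=0xeb
body[3] add  r3, r1, #10 -> r3=0x96
body[4] add  r4, r1, #20 -> r4=0xa0
body[5] mov  r5, r3 -> r5=0x96
body[6] add  r1, r3, #40 -> r1=0xbe
epilogue: pop r5=0xa6, sp=0xd6
epilogue: pop r4=0xac, sp=0xd7
epilogue: pop r3=0x51, sp=0xd8
r1 is caller-saved -> body value

REG = 0xbe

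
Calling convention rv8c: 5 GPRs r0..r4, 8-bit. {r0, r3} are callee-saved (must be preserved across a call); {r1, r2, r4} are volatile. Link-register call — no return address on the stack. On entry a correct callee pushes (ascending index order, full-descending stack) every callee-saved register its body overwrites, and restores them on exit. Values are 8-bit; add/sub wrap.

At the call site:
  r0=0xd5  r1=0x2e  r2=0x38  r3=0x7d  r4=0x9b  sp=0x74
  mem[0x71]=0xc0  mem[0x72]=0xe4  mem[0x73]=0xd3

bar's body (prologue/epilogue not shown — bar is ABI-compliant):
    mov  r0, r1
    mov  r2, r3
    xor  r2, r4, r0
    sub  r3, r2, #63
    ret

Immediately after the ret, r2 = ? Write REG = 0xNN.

prologue: push r0 → mem[0x73]=0xd5, sp=0x73
prologue: push r3 → mem[0x72]=0x7d, sp=0x72
body[0] mov  r0, r1 → r0=0x2e
body[1] mov  r2, r3 → r2=0x7d
body[2] xor  r2, r4, r0 → r2=0xb5
body[3] sub  r3, r2, #63 → r3=0x76
epilogue: pop r3=0x7d, sp=0x73
epilogue: pop r0=0xd5, sp=0x74
r2 is caller-saved → body value

REG = 0xb5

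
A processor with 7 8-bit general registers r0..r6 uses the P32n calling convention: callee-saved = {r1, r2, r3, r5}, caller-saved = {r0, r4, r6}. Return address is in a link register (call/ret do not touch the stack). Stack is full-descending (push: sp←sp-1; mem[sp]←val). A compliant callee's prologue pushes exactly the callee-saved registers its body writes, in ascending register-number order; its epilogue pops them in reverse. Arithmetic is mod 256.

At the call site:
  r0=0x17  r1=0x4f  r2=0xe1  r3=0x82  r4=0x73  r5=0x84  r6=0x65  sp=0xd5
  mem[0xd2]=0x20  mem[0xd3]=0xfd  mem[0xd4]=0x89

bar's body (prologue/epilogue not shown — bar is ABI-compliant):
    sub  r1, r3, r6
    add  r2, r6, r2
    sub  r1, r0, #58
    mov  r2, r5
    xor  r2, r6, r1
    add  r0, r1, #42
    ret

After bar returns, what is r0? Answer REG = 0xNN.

prologue: push r1 -> mem[0xd4]=0x4f, sp=0xd4
prologue: push r2 -> mem[0xd3]=0xe1, sp=0xd3
body[0] sub  r1, r3, r6 -> r1=0x1d
body[1] add  r2, r6, r2 -> r2=0x46
body[2] sub  r1, r0, #58 -> r1=0xdd
body[3] mov  r2, r5 -> r2=0x84
body[4] xor  r2, r6, r1 -> r2=0xb8
body[5] add  r0, r1, #42 -> r0=0x07
epilogue: pop r2=0xe1, sp=0xd4
epilogue: pop r1=0x4f, sp=0xd5
r0 is caller-saved -> body value

REG = 0x07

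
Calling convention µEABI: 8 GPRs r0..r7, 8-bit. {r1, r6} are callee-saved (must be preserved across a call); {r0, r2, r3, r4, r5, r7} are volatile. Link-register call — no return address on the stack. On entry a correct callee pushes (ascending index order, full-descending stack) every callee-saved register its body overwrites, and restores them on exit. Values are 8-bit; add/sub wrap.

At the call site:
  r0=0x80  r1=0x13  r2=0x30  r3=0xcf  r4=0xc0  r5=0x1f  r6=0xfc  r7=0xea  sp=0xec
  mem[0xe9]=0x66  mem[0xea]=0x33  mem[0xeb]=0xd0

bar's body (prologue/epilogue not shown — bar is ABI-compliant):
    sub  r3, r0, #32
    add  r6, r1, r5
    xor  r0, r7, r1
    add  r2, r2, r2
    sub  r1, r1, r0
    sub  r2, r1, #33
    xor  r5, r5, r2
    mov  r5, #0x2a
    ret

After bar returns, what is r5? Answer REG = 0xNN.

REG = 0x2a

prologue: push r1 -> mem[0xeb]=0x13, sp=0xeb
prologue: push r6 -> mem[0xea]=0xfc, sp=0xea
body[0] sub  r3, r0, #32 -> r3=0x60
body[1] add  r6, r1, r5 -> r6=0x32
body[2] xor  r0, r7, r1 -> r0=0xf9
body[3] add  r2, r2, r2 -> r2=0x60
body[4] sub  r1, r1, r0 -> r1=0x1a
body[5] sub  r2, r1, #33 -> r2=0xf9
body[6] xor  r5, r5, r2 -> r5=0xe6
body[7] mov  r5, #0x2a -> r5=0x2a
epilogue: pop r6=0xfc, sp=0xeb
epilogue: pop r1=0x13, sp=0xec
r5 is caller-saved -> body value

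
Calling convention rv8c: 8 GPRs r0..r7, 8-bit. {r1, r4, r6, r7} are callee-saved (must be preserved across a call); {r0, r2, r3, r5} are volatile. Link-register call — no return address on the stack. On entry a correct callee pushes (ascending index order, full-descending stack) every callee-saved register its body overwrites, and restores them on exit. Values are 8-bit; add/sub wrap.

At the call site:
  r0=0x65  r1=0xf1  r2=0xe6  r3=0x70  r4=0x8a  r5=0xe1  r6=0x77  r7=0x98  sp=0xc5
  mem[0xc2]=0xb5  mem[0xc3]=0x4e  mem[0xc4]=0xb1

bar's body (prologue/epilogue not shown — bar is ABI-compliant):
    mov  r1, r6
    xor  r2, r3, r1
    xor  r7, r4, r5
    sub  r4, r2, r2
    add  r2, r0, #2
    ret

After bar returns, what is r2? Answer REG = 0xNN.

prologue: push r1 → mem[0xc4]=0xf1, sp=0xc4
prologue: push r4 → mem[0xc3]=0x8a, sp=0xc3
prologue: push r7 → mem[0xc2]=0x98, sp=0xc2
body[0] mov  r1, r6 → r1=0x77
body[1] xor  r2, r3, r1 → r2=0x07
body[2] xor  r7, r4, r5 → r7=0x6b
body[3] sub  r4, r2, r2 → r4=0x00
body[4] add  r2, r0, #2 → r2=0x67
epilogue: pop r7=0x98, sp=0xc3
epilogue: pop r4=0x8a, sp=0xc4
epilogue: pop r1=0xf1, sp=0xc5
r2 is caller-saved → body value

REG = 0x67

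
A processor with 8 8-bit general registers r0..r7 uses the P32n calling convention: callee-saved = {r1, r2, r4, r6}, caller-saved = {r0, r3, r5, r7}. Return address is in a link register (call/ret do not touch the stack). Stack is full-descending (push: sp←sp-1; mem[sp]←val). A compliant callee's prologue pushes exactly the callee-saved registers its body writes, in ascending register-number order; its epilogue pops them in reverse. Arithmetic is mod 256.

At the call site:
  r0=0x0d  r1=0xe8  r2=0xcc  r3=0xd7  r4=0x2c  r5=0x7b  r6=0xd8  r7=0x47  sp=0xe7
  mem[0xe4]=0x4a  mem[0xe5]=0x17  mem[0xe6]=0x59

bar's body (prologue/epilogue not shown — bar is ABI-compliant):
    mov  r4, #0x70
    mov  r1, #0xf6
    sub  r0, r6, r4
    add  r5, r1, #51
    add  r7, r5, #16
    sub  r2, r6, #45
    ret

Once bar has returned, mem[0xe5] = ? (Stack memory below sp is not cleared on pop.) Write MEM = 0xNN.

MEM = 0xcc

prologue: push r1 -> mem[0xe6]=0xe8, sp=0xe6
prologue: push r2 -> mem[0xe5]=0xcc, sp=0xe5
prologue: push r4 -> mem[0xe4]=0x2c, sp=0xe4
body[0] mov  r4, #0x70 -> r4=0x70
body[1] mov  r1, #0xf6 -> r1=0xf6
body[2] sub  r0, r6, r4 -> r0=0x68
body[3] add  r5, r1, #51 -> r5=0x29
body[4] add  r7, r5, #16 -> r7=0x39
body[5] sub  r2, r6, #45 -> r2=0xab
epilogue: pop r4=0x2c, sp=0xe5
epilogue: pop r2=0xcc, sp=0xe6
epilogue: pop r1=0xe8, sp=0xe7
prologue pushed ['r1', 'r2', 'r4'] at ['0xe6', '0xe5', '0xe4']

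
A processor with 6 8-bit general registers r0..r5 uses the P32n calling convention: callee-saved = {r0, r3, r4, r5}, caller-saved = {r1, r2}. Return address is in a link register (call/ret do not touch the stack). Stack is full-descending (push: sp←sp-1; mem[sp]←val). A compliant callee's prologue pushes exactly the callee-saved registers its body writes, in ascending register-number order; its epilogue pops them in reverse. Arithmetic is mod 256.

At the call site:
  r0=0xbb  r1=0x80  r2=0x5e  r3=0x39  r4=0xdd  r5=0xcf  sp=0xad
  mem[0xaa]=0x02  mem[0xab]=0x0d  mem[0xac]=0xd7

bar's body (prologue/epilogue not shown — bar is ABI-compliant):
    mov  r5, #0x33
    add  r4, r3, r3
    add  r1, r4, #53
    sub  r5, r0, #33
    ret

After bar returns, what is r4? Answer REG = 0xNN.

REG = 0xdd

prologue: push r4 → mem[0xac]=0xdd, sp=0xac
prologue: push r5 → mem[0xab]=0xcf, sp=0xab
body[0] mov  r5, #0x33 → r5=0x33
body[1] add  r4, r3, r3 → r4=0x72
body[2] add  r1, r4, #53 → r1=0xa7
body[3] sub  r5, r0, #33 → r5=0x9a
epilogue: pop r5=0xcf, sp=0xac
epilogue: pop r4=0xdd, sp=0xad
r4 is callee-saved → restored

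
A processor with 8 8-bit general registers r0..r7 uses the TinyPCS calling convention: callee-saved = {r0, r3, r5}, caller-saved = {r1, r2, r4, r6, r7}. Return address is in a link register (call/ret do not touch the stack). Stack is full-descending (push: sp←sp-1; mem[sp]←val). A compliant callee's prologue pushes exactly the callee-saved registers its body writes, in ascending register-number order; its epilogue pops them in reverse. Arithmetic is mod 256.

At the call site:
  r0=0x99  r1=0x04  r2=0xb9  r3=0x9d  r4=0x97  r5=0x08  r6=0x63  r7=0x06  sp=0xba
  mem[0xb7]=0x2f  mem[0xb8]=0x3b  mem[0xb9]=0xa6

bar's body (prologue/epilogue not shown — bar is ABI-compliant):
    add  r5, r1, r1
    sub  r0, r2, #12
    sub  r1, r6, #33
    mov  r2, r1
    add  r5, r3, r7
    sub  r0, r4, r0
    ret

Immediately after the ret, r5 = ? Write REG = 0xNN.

prologue: push r0 -> mem[0xb9]=0x99, sp=0xb9
prologue: push r5 -> mem[0xb8]=0x08, sp=0xb8
body[0] add  r5, r1, r1 -> r5=0x08
body[1] sub  r0, r2, #12 -> r0=0xad
body[2] sub  r1, r6, #33 -> r1=0x42
body[3] mov  r2, r1 -> r2=0x42
body[4] add  r5, r3, r7 -> r5=0xa3
body[5] sub  r0, r4, r0 -> r0=0xea
epilogue: pop r5=0x08, sp=0xb9
epilogue: pop r0=0x99, sp=0xba
r5 is callee-saved -> restored

REG = 0x08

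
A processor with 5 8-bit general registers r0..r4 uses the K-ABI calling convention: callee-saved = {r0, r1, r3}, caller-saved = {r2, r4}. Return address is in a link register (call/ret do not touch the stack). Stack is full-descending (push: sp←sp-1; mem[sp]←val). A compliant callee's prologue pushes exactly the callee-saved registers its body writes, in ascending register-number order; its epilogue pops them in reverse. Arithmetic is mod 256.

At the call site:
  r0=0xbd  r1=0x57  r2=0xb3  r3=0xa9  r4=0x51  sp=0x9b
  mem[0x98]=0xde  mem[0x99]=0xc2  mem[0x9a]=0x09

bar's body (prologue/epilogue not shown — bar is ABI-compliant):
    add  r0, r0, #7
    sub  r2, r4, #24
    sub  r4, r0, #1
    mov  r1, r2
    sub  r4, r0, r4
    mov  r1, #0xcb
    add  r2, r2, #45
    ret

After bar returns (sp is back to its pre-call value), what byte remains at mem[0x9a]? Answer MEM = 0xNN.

MEM = 0xbd

prologue: push r0 → mem[0x9a]=0xbd, sp=0x9a
prologue: push r1 → mem[0x99]=0x57, sp=0x99
body[0] add  r0, r0, #7 → r0=0xc4
body[1] sub  r2, r4, #24 → r2=0x39
body[2] sub  r4, r0, #1 → r4=0xc3
body[3] mov  r1, r2 → r1=0x39
body[4] sub  r4, r0, r4 → r4=0x01
body[5] mov  r1, #0xcb → r1=0xcb
body[6] add  r2, r2, #45 → r2=0x66
epilogue: pop r1=0x57, sp=0x9a
epilogue: pop r0=0xbd, sp=0x9b
prologue pushed ['r0', 'r1'] at ['0x9a', '0x99']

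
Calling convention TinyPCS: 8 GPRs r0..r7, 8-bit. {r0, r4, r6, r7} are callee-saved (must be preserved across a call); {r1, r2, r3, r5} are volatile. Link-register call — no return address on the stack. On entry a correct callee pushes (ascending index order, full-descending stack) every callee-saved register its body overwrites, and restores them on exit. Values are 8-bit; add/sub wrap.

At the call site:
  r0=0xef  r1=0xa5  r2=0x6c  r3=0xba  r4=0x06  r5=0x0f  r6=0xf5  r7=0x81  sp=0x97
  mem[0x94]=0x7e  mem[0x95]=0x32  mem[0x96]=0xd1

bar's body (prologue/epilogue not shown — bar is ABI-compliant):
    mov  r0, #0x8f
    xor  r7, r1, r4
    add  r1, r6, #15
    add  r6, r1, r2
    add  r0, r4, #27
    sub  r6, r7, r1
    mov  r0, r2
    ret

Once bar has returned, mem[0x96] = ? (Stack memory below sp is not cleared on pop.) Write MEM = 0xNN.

MEM = 0xef

prologue: push r0 → mem[0x96]=0xef, sp=0x96
prologue: push r6 → mem[0x95]=0xf5, sp=0x95
prologue: push r7 → mem[0x94]=0x81, sp=0x94
body[0] mov  r0, #0x8f → r0=0x8f
body[1] xor  r7, r1, r4 → r7=0xa3
body[2] add  r1, r6, #15 → r1=0x04
body[3] add  r6, r1, r2 → r6=0x70
body[4] add  r0, r4, #27 → r0=0x21
body[5] sub  r6, r7, r1 → r6=0x9f
body[6] mov  r0, r2 → r0=0x6c
epilogue: pop r7=0x81, sp=0x95
epilogue: pop r6=0xf5, sp=0x96
epilogue: pop r0=0xef, sp=0x97
prologue pushed ['r0', 'r6', 'r7'] at ['0x96', '0x95', '0x94']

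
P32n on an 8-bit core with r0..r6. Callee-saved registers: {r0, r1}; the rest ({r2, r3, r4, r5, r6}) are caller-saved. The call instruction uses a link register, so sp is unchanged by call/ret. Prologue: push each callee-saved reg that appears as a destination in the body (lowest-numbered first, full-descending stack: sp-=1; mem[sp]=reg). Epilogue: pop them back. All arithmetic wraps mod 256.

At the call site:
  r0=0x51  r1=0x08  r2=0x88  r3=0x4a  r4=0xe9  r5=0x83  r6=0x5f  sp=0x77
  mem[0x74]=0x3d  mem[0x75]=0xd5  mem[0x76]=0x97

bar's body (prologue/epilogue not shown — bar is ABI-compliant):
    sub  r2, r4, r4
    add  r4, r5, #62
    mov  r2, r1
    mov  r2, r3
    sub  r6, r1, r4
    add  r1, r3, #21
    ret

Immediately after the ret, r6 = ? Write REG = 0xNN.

REG = 0x47

prologue: push r1 → mem[0x76]=0x08, sp=0x76
body[0] sub  r2, r4, r4 → r2=0x00
body[1] add  r4, r5, #62 → r4=0xc1
body[2] mov  r2, r1 → r2=0x08
body[3] mov  r2, r3 → r2=0x4a
body[4] sub  r6, r1, r4 → r6=0x47
body[5] add  r1, r3, #21 → r1=0x5f
epilogue: pop r1=0x08, sp=0x77
r6 is caller-saved → body value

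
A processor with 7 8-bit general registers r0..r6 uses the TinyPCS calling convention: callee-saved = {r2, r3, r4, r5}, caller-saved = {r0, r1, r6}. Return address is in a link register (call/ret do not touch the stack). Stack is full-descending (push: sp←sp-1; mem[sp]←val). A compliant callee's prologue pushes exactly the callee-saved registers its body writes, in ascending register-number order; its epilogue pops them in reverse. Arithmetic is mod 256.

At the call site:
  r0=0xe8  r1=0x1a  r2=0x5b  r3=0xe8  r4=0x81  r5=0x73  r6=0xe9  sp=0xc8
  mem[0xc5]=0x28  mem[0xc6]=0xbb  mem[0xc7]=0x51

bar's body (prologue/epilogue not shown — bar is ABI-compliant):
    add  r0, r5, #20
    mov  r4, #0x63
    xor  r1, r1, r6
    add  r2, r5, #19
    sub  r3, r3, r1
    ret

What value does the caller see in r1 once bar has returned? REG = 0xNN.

REG = 0xf3

prologue: push r2 -> mem[0xc7]=0x5b, sp=0xc7
prologue: push r3 -> mem[0xc6]=0xe8, sp=0xc6
prologue: push r4 -> mem[0xc5]=0x81, sp=0xc5
body[0] add  r0, r5, #20 -> r0=0x87
body[1] mov  r4, #0x63 -> r4=0x63
body[2] xor  r1, r1, r6 -> r1=0xf3
body[3] add  r2, r5, #19 -> r2=0x86
body[4] sub  r3, r3, r1 -> r3=0xf5
epilogue: pop r4=0x81, sp=0xc6
epilogue: pop r3=0xe8, sp=0xc7
epilogue: pop r2=0x5b, sp=0xc8
r1 is caller-saved -> body value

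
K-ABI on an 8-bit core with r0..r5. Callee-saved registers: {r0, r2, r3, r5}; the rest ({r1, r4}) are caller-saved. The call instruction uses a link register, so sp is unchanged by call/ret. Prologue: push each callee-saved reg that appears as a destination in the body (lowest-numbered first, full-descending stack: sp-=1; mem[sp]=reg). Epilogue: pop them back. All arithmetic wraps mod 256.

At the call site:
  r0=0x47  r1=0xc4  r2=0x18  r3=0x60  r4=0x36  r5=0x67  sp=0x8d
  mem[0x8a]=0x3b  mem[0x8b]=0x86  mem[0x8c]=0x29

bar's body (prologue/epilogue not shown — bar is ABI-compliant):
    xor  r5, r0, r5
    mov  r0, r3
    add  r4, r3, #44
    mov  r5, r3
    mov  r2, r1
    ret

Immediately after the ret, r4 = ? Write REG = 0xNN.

REG = 0x8c

prologue: push r0 → mem[0x8c]=0x47, sp=0x8c
prologue: push r2 → mem[0x8b]=0x18, sp=0x8b
prologue: push r5 → mem[0x8a]=0x67, sp=0x8a
body[0] xor  r5, r0, r5 → r5=0x20
body[1] mov  r0, r3 → r0=0x60
body[2] add  r4, r3, #44 → r4=0x8c
body[3] mov  r5, r3 → r5=0x60
body[4] mov  r2, r1 → r2=0xc4
epilogue: pop r5=0x67, sp=0x8b
epilogue: pop r2=0x18, sp=0x8c
epilogue: pop r0=0x47, sp=0x8d
r4 is caller-saved → body value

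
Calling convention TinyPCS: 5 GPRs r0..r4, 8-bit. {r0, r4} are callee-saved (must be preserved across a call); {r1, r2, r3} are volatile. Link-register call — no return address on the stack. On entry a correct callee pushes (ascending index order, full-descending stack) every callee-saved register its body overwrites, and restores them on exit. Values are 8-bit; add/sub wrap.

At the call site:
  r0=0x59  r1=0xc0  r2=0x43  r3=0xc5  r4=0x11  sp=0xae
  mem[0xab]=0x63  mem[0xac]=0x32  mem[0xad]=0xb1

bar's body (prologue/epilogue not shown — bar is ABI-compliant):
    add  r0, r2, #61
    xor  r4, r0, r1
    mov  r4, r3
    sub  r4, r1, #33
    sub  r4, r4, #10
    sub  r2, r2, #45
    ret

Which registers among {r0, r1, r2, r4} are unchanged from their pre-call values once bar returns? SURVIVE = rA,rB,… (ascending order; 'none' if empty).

prologue: push r0 → mem[0xad]=0x59, sp=0xad
prologue: push r4 → mem[0xac]=0x11, sp=0xac
body[0] add  r0, r2, #61 → r0=0x80
body[1] xor  r4, r0, r1 → r4=0x40
body[2] mov  r4, r3 → r4=0xc5
body[3] sub  r4, r1, #33 → r4=0x9f
body[4] sub  r4, r4, #10 → r4=0x95
body[5] sub  r2, r2, #45 → r2=0x16
epilogue: pop r4=0x11, sp=0xad
epilogue: pop r0=0x59, sp=0xae
r0: callee-saved, written=True
r1: caller-saved, written=False
r2: caller-saved, written=True
r4: callee-saved, written=True

SURVIVE = r0,r1,r4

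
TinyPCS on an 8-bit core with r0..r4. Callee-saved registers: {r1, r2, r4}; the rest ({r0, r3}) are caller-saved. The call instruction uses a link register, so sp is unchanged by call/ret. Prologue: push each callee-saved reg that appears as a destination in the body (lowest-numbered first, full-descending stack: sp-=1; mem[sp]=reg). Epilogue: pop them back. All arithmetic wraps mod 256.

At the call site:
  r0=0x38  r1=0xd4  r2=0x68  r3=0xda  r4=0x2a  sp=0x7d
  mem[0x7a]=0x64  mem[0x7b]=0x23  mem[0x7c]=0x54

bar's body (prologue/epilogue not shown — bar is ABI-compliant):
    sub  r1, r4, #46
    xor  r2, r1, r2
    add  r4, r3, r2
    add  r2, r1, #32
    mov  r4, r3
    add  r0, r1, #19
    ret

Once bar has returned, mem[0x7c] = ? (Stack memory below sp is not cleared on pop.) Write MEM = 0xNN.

MEM = 0xd4

prologue: push r1 -> mem[0x7c]=0xd4, sp=0x7c
prologue: push r2 -> mem[0x7b]=0x68, sp=0x7b
prologue: push r4 -> mem[0x7a]=0x2a, sp=0x7a
body[0] sub  r1, r4, #46 -> r1=0xfc
body[1] xor  r2, r1, r2 -> r2=0x94
body[2] add  r4, r3, r2 -> r4=0x6e
body[3] add  r2, r1, #32 -> r2=0x1c
body[4] mov  r4, r3 -> r4=0xda
body[5] add  r0, r1, #19 -> r0=0x0f
epilogue: pop r4=0x2a, sp=0x7b
epilogue: pop r2=0x68, sp=0x7c
epilogue: pop r1=0xd4, sp=0x7d
prologue pushed ['r1', 'r2', 'r4'] at ['0x7c', '0x7b', '0x7a']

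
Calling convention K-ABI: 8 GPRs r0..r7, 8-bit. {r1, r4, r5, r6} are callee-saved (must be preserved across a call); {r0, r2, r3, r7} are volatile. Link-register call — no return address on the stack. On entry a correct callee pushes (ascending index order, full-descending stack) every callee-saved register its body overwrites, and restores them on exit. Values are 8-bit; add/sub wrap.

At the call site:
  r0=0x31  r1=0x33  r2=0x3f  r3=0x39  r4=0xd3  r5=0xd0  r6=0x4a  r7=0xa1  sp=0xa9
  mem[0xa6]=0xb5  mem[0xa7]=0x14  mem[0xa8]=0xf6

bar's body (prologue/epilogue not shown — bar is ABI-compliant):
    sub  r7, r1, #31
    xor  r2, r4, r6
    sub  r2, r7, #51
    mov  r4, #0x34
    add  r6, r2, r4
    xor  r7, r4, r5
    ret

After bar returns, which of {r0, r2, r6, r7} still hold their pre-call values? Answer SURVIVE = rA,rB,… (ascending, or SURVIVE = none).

SURVIVE = r0,r6

prologue: push r4 → mem[0xa8]=0xd3, sp=0xa8
prologue: push r6 → mem[0xa7]=0x4a, sp=0xa7
body[0] sub  r7, r1, #31 → r7=0x14
body[1] xor  r2, r4, r6 → r2=0x99
body[2] sub  r2, r7, #51 → r2=0xe1
body[3] mov  r4, #0x34 → r4=0x34
body[4] add  r6, r2, r4 → r6=0x15
body[5] xor  r7, r4, r5 → r7=0xe4
epilogue: pop r6=0x4a, sp=0xa8
epilogue: pop r4=0xd3, sp=0xa9
r0: caller-saved, written=False
r2: caller-saved, written=True
r6: callee-saved, written=True
r7: caller-saved, written=True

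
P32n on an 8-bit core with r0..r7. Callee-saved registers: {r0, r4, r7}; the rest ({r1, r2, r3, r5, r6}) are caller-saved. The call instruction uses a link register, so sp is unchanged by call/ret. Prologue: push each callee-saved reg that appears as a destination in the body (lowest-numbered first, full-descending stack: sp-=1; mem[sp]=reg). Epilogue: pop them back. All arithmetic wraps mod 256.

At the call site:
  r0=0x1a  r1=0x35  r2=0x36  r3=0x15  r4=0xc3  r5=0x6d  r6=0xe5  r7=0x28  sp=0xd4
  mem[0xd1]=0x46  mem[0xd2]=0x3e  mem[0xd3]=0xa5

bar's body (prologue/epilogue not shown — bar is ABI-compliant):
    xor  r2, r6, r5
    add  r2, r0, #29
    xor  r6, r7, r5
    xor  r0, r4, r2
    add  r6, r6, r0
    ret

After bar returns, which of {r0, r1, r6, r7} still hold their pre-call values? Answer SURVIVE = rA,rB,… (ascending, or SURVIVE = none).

prologue: push r0 → mem[0xd3]=0x1a, sp=0xd3
body[0] xor  r2, r6, r5 → r2=0x88
body[1] add  r2, r0, #29 → r2=0x37
body[2] xor  r6, r7, r5 → r6=0x45
body[3] xor  r0, r4, r2 → r0=0xf4
body[4] add  r6, r6, r0 → r6=0x39
epilogue: pop r0=0x1a, sp=0xd4
r0: callee-saved, written=True
r1: caller-saved, written=False
r6: caller-saved, written=True
r7: callee-saved, written=False

SURVIVE = r0,r1,r7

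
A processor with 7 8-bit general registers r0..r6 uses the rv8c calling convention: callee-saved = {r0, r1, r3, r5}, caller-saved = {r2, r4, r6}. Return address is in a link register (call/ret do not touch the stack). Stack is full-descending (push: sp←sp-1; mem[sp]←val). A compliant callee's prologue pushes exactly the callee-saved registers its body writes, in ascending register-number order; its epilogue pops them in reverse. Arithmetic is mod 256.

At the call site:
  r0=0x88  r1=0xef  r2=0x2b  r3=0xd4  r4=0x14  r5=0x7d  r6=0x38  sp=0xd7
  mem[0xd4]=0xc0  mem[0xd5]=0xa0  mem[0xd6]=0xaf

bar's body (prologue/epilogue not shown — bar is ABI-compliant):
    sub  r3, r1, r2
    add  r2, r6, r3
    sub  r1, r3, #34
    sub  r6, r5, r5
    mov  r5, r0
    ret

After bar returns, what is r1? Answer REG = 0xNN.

REG = 0xef

prologue: push r1 → mem[0xd6]=0xef, sp=0xd6
prologue: push r3 → mem[0xd5]=0xd4, sp=0xd5
prologue: push r5 → mem[0xd4]=0x7d, sp=0xd4
body[0] sub  r3, r1, r2 → r3=0xc4
body[1] add  r2, r6, r3 → r2=0xfc
body[2] sub  r1, r3, #34 → r1=0xa2
body[3] sub  r6, r5, r5 → r6=0x00
body[4] mov  r5, r0 → r5=0x88
epilogue: pop r5=0x7d, sp=0xd5
epilogue: pop r3=0xd4, sp=0xd6
epilogue: pop r1=0xef, sp=0xd7
r1 is callee-saved → restored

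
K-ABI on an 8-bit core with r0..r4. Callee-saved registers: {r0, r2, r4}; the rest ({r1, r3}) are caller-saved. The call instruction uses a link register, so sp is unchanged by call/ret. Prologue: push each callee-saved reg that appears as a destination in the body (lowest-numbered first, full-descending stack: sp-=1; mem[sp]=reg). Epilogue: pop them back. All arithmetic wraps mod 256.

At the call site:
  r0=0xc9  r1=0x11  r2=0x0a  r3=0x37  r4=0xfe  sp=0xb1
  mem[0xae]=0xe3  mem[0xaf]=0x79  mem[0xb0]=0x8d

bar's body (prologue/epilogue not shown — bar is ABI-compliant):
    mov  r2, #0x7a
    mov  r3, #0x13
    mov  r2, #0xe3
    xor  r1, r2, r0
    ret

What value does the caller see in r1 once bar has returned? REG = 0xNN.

prologue: push r2 -> mem[0xb0]=0x0a, sp=0xb0
body[0] mov  r2, #0x7a -> r2=0x7a
body[1] mov  r3, #0x13 -> r3=0x13
body[2] mov  r2, #0xe3 -> r2=0xe3
body[3] xor  r1, r2, r0 -> r1=0x2a
epilogue: pop r2=0x0a, sp=0xb1
r1 is caller-saved -> body value

REG = 0x2a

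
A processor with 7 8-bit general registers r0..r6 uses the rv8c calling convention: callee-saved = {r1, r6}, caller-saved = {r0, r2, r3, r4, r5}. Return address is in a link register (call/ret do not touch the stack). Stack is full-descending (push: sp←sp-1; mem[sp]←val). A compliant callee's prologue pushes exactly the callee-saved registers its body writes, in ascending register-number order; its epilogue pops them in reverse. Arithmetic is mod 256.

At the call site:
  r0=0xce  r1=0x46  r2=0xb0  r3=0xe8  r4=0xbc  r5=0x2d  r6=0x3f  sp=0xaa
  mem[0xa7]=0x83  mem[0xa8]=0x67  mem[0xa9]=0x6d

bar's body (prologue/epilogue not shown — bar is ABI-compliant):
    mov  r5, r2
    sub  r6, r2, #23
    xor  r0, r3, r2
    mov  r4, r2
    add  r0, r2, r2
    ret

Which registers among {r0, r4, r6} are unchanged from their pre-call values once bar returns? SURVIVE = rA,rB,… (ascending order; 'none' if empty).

SURVIVE = r6

prologue: push r6 -> mem[0xa9]=0x3f, sp=0xa9
body[0] mov  r5, r2 -> r5=0xb0
body[1] sub  r6, r2, #23 -> r6=0x99
body[2] xor  r0, r3, r2 -> r0=0x58
body[3] mov  r4, r2 -> r4=0xb0
body[4] add  r0, r2, r2 -> r0=0x60
epilogue: pop r6=0x3f, sp=0xaa
r0: caller-saved, written=True
r4: caller-saved, written=True
r6: callee-saved, written=True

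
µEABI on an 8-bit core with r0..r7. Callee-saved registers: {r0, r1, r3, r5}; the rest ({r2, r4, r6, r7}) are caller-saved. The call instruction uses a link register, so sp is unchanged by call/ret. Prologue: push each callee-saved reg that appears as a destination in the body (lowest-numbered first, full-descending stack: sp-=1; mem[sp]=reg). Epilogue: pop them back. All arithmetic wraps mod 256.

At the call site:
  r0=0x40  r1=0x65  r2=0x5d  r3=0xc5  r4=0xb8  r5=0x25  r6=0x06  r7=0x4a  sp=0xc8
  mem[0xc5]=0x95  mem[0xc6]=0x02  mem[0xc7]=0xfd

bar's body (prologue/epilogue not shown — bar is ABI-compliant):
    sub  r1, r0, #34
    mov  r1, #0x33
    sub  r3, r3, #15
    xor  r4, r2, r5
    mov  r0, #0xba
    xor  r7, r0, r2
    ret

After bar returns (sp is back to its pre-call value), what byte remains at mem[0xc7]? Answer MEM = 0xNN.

MEM = 0x40

prologue: push r0 → mem[0xc7]=0x40, sp=0xc7
prologue: push r1 → mem[0xc6]=0x65, sp=0xc6
prologue: push r3 → mem[0xc5]=0xc5, sp=0xc5
body[0] sub  r1, r0, #34 → r1=0x1e
body[1] mov  r1, #0x33 → r1=0x33
body[2] sub  r3, r3, #15 → r3=0xb6
body[3] xor  r4, r2, r5 → r4=0x78
body[4] mov  r0, #0xba → r0=0xba
body[5] xor  r7, r0, r2 → r7=0xe7
epilogue: pop r3=0xc5, sp=0xc6
epilogue: pop r1=0x65, sp=0xc7
epilogue: pop r0=0x40, sp=0xc8
prologue pushed ['r0', 'r1', 'r3'] at ['0xc7', '0xc6', '0xc5']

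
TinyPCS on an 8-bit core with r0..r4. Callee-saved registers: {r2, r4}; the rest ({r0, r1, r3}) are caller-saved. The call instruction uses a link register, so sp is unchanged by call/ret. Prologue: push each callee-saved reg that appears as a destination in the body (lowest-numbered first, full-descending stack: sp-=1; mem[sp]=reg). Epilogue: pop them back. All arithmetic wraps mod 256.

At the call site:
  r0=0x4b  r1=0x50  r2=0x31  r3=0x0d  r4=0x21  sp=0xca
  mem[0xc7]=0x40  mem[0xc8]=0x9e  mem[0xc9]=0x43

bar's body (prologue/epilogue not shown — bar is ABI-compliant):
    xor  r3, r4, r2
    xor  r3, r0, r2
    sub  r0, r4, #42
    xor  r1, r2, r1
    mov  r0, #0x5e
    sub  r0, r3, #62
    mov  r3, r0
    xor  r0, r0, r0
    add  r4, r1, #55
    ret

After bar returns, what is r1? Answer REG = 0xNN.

REG = 0x61

prologue: push r4 -> mem[0xc9]=0x21, sp=0xc9
body[0] xor  r3, r4, r2 -> r3=0x10
body[1] xor  r3, r0, r2 -> r3=0x7a
body[2] sub  r0, r4, #42 -> r0=0xf7
body[3] xor  r1, r2, r1 -> r1=0x61
body[4] mov  r0, #0x5e -> r0=0x5e
body[5] sub  r0, r3, #62 -> r0=0x3c
body[6] mov  r3, r0 -> r3=0x3c
body[7] xor  r0, r0, r0 -> r0=0x00
body[8] add  r4, r1, #55 -> r4=0x98
epilogue: pop r4=0x21, sp=0xca
r1 is caller-saved -> body value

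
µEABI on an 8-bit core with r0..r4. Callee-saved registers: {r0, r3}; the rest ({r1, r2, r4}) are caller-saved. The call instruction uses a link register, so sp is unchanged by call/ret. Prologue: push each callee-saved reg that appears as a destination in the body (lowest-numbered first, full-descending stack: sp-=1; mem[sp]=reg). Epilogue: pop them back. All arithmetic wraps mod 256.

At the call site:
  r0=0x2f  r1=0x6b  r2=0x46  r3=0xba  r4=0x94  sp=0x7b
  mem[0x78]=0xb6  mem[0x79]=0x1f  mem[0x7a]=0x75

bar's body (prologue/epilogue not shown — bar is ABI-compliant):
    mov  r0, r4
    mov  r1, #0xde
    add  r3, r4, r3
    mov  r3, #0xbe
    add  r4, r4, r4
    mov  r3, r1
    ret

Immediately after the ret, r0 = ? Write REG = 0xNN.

prologue: push r0 -> mem[0x7a]=0x2f, sp=0x7a
prologue: push r3 -> mem[0x79]=0xba, sp=0x79
body[0] mov  r0, r4 -> r0=0x94
body[1] mov  r1, #0xde -> r1=0xde
body[2] add  r3, r4, r3 -> r3=0x4e
body[3] mov  r3, #0xbe -> r3=0xbe
body[4] add  r4, r4, r4 -> r4=0x28
body[5] mov  r3, r1 -> r3=0xde
epilogue: pop r3=0xba, sp=0x7a
epilogue: pop r0=0x2f, sp=0x7b
r0 is callee-saved -> restored

REG = 0x2f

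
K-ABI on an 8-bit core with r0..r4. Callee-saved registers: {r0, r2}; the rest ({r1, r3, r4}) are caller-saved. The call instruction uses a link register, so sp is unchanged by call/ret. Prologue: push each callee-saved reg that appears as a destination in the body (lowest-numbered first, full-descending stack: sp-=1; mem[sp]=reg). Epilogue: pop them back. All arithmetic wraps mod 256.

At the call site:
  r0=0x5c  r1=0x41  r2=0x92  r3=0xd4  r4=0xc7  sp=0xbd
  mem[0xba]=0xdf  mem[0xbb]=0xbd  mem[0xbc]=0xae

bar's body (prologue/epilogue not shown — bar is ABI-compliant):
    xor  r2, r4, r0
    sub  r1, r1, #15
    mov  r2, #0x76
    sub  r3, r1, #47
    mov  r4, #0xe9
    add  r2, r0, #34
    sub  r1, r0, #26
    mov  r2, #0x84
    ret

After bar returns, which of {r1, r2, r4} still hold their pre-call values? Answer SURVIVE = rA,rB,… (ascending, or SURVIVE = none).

SURVIVE = r2

prologue: push r2 → mem[0xbc]=0x92, sp=0xbc
body[0] xor  r2, r4, r0 → r2=0x9b
body[1] sub  r1, r1, #15 → r1=0x32
body[2] mov  r2, #0x76 → r2=0x76
body[3] sub  r3, r1, #47 → r3=0x03
body[4] mov  r4, #0xe9 → r4=0xe9
body[5] add  r2, r0, #34 → r2=0x7e
body[6] sub  r1, r0, #26 → r1=0x42
body[7] mov  r2, #0x84 → r2=0x84
epilogue: pop r2=0x92, sp=0xbd
r1: caller-saved, written=True
r2: callee-saved, written=True
r4: caller-saved, written=True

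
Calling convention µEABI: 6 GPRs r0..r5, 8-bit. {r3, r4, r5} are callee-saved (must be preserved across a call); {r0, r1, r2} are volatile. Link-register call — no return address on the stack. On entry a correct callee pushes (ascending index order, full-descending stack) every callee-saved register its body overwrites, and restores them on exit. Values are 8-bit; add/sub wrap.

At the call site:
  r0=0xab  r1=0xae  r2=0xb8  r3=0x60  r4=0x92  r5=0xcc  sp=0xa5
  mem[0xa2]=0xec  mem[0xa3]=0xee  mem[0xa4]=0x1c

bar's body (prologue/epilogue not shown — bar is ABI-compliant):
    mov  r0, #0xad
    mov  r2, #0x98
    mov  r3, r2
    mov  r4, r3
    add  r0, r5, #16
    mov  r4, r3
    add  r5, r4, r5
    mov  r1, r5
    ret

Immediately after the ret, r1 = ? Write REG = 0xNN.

REG = 0x64

prologue: push r3 → mem[0xa4]=0x60, sp=0xa4
prologue: push r4 → mem[0xa3]=0x92, sp=0xa3
prologue: push r5 → mem[0xa2]=0xcc, sp=0xa2
body[0] mov  r0, #0xad → r0=0xad
body[1] mov  r2, #0x98 → r2=0x98
body[2] mov  r3, r2 → r3=0x98
body[3] mov  r4, r3 → r4=0x98
body[4] add  r0, r5, #16 → r0=0xdc
body[5] mov  r4, r3 → r4=0x98
body[6] add  r5, r4, r5 → r5=0x64
body[7] mov  r1, r5 → r1=0x64
epilogue: pop r5=0xcc, sp=0xa3
epilogue: pop r4=0x92, sp=0xa4
epilogue: pop r3=0x60, sp=0xa5
r1 is caller-saved → body value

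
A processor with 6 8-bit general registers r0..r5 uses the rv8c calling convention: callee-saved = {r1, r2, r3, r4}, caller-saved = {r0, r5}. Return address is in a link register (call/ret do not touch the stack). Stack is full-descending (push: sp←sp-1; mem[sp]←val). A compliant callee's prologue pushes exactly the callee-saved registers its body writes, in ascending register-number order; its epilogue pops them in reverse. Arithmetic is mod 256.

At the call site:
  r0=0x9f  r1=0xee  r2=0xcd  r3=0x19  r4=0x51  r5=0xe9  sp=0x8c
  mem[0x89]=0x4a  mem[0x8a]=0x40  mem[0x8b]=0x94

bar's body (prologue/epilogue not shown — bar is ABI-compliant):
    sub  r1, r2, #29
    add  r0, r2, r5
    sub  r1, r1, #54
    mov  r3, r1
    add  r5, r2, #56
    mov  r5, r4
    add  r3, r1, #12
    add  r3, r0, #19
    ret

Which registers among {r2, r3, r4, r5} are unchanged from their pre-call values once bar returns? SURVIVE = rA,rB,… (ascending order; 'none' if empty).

SURVIVE = r2,r3,r4

prologue: push r1 -> mem[0x8b]=0xee, sp=0x8b
prologue: push r3 -> mem[0x8a]=0x19, sp=0x8a
body[0] sub  r1, r2, #29 -> r1=0xb0
body[1] add  r0, r2, r5 -> r0=0xb6
body[2] sub  r1, r1, #54 -> r1=0x7a
body[3] mov  r3, r1 -> r3=0x7a
body[4] add  r5, r2, #56 -> r5=0x05
body[5] mov  r5, r4 -> r5=0x51
body[6] add  r3, r1, #12 -> r3=0x86
body[7] add  r3, r0, #19 -> r3=0xc9
epilogue: pop r3=0x19, sp=0x8b
epilogue: pop r1=0xee, sp=0x8c
r2: callee-saved, written=False
r3: callee-saved, written=True
r4: callee-saved, written=False
r5: caller-saved, written=True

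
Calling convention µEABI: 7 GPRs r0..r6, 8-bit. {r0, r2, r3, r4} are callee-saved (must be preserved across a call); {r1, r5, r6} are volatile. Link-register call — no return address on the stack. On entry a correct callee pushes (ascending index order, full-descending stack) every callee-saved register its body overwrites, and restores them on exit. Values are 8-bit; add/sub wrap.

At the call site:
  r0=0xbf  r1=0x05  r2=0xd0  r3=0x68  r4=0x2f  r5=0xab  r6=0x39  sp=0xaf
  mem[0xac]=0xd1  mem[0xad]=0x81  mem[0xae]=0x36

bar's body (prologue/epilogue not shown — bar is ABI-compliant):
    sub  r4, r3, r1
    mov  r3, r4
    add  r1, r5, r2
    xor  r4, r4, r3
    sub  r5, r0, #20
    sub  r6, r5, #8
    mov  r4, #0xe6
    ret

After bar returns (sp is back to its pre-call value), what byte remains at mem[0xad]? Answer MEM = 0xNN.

MEM = 0x2f

prologue: push r3 -> mem[0xae]=0x68, sp=0xae
prologue: push r4 -> mem[0xad]=0x2f, sp=0xad
body[0] sub  r4, r3, r1 -> r4=0x63
body[1] mov  r3, r4 -> r3=0x63
body[2] add  r1, r5, r2 -> r1=0x7b
body[3] xor  r4, r4, r3 -> r4=0x00
body[4] sub  r5, r0, #20 -> r5=0xab
body[5] sub  r6, r5, #8 -> r6=0xa3
body[6] mov  r4, #0xe6 -> r4=0xe6
epilogue: pop r4=0x2f, sp=0xae
epilogue: pop r3=0x68, sp=0xaf
prologue pushed ['r3', 'r4'] at ['0xae', '0xad']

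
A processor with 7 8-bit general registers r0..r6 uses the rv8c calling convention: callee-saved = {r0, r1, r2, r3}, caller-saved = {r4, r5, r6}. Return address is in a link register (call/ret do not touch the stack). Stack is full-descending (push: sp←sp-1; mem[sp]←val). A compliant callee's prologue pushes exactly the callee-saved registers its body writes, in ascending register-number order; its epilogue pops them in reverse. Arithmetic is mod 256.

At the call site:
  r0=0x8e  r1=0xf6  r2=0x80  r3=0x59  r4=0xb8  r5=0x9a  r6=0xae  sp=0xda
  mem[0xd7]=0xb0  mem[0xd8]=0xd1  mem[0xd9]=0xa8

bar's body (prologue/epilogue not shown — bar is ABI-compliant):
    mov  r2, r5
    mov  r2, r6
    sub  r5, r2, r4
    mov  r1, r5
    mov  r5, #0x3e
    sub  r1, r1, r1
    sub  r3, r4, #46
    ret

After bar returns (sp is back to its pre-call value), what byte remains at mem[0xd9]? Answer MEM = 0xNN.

MEM = 0xf6

prologue: push r1 → mem[0xd9]=0xf6, sp=0xd9
prologue: push r2 → mem[0xd8]=0x80, sp=0xd8
prologue: push r3 → mem[0xd7]=0x59, sp=0xd7
body[0] mov  r2, r5 → r2=0x9a
body[1] mov  r2, r6 → r2=0xae
body[2] sub  r5, r2, r4 → r5=0xf6
body[3] mov  r1, r5 → r1=0xf6
body[4] mov  r5, #0x3e → r5=0x3e
body[5] sub  r1, r1, r1 → r1=0x00
body[6] sub  r3, r4, #46 → r3=0x8a
epilogue: pop r3=0x59, sp=0xd8
epilogue: pop r2=0x80, sp=0xd9
epilogue: pop r1=0xf6, sp=0xda
prologue pushed ['r1', 'r2', 'r3'] at ['0xd9', '0xd8', '0xd7']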